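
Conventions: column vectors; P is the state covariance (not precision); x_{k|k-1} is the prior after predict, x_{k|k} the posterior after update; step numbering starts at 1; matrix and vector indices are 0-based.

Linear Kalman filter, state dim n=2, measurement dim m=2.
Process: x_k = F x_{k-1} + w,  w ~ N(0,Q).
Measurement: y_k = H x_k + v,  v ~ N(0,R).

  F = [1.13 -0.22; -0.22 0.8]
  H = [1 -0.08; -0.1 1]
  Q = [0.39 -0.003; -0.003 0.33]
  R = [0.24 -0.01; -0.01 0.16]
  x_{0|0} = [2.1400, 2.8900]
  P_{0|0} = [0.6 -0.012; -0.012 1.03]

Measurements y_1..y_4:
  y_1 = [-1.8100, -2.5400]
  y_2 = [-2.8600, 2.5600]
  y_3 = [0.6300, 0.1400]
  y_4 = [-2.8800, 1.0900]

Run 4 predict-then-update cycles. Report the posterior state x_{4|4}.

step 1: x^-=[1.7824, 1.8412]  P^-=[1.2120 -0.3449; -0.3449 1.0225]  S=[1.5137 -0.5606; -0.5606 1.2636]  K=[0.8164 -0.0066; 0.0334 0.8513]  nu=[-3.4451, -4.2030]  x^+=[-1.0026, -1.8520]  P^+=[0.1969 0.0105; 0.0105 0.1369]
step 2: x^-=[-0.7255, -1.2611]  P^-=[0.6428 -0.0661; -0.0661 0.4235]  S=[0.8961 -0.1748; -0.1748 0.6031]  K=[0.7219 -0.0070; 0.0292 0.7216]  nu=[-2.2354, 3.7485]  x^+=[-2.3653, 1.3785]  P^+=[0.1740 0.0091; 0.0091 0.1161]
step 3: x^-=[-2.9760, 1.6231]  P^-=[0.6133 -0.0581; -0.0581 0.4095]  S=[0.8653 -0.1626; -0.1626 0.5873]  K=[0.7131 -0.0058; 0.0295 0.7154]  nu=[3.7359, -1.7807]  x^+=[-0.3015, 0.4594]  P^+=[0.1719 0.0091; 0.0091 0.1151]
step 4: x^-=[-0.4417, 0.4338]  P^-=[0.6106 -0.0573; -0.0573 0.4088]  S=[0.8624 -0.1615; -0.1615 0.5863]  K=[0.7123 -0.0056; 0.0296 0.7151]  nu=[-2.4036, 0.6120]  x^+=[-2.1572, 0.8004]  P^+=[0.1717 0.0091; 0.0091 0.1150]

x_post = [-2.1572, 0.8004]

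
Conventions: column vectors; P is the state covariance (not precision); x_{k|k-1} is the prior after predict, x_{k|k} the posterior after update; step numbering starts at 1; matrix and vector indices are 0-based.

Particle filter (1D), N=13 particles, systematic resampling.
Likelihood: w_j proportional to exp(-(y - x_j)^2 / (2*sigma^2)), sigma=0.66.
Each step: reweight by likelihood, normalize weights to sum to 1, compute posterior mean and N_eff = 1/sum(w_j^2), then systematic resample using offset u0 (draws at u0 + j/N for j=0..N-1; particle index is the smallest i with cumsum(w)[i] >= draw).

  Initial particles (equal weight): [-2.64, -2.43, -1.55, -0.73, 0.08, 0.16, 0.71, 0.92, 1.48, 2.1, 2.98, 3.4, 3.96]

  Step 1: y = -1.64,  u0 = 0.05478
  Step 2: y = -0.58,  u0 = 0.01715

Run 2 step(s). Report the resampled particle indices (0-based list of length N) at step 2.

step 1: w=[0.1415, 0.2178, 0.4417, 0.1723, 0.0149, 0.0108, 0.0008, 0.0002, 0.0000, 0.0000, 0.0000, 0.0000, 0.0000]  mean=-1.7093  Neff=3.4184  idx=[0, 0, 1, 1, 2, 2, 2, 2, 2, 2, 3, 3, 4]
step 2: w=[0.0016, 0.0016, 0.0042, 0.0042, 0.0731, 0.0731, 0.0731, 0.0731, 0.0731, 0.0731, 0.2097, 0.2097, 0.1305]  mean=-1.0045  Neff=7.2978  idx=[4, 5, 6, 7, 8, 9, 10, 10, 10, 11, 11, 11, 12]

resampled_idx = [4, 5, 6, 7, 8, 9, 10, 10, 10, 11, 11, 11, 12]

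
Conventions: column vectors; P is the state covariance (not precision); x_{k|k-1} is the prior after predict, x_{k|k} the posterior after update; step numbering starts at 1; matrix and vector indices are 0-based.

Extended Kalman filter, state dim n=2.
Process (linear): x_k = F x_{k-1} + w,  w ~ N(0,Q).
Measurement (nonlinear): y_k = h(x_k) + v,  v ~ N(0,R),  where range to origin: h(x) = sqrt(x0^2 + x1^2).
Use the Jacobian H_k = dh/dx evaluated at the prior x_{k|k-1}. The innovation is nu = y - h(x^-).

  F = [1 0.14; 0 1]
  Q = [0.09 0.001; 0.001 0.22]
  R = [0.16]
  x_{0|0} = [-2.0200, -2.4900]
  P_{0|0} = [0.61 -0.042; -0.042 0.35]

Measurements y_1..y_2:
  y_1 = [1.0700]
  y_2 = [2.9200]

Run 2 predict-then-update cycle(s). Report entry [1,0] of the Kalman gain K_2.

K[1,0] = -0.6279

step 1: x^-=[-2.3686, -2.4900]  P^-=[0.6951 0.0080; 0.0080 0.5700]  H_jac=[-0.6892 -0.7245]  S=[0.7974]  K=[-0.6081; -0.5248]  nu=[-2.3666]  x^+=[-0.9296, -1.2479]  P^+=[0.4003 -0.2465; -0.2465 0.3504]
step 2: x^-=[-1.1043, -1.2479]  P^-=[0.4281 -0.1964; -0.1964 0.5704]  H_jac=[-0.6627 -0.7489]  S=[0.4729]  K=[-0.2889; -0.6279]  nu=[1.2536]  x^+=[-1.4664, -2.0351]  P^+=[0.3887 -0.2822; -0.2822 0.3839]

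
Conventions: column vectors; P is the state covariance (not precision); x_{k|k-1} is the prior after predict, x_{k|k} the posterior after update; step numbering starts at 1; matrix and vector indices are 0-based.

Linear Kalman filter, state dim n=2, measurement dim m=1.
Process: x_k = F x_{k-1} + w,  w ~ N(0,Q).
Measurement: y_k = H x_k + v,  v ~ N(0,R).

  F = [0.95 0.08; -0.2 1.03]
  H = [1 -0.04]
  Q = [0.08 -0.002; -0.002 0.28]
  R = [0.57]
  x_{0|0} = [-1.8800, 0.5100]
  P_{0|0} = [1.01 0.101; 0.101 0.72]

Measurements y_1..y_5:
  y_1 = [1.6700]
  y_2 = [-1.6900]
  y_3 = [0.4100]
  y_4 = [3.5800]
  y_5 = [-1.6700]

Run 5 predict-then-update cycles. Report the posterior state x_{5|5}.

step 1: x^-=[-1.7452, 0.9013]  P^-=[1.0115 -0.0374; -0.0374 1.0426]  S=[1.5861]  K=[0.6386; -0.0498]  nu=[3.4513]  x^+=[0.4589, 0.7293]  P^+=[0.3646 0.0131; 0.0131 1.0387]
step 2: x^-=[0.4943, 0.6594]  P^-=[0.4177 0.0270; 0.0270 1.3911]  S=[0.9877]  K=[0.4218; -0.0290]  nu=[-2.1579]  x^+=[-0.4158, 0.7220]  P^+=[0.2420 0.0391; 0.0391 1.3903]
step 3: x^-=[-0.3373, 0.8268]  P^-=[0.3132 0.1042; 0.1042 1.7485]  S=[0.8777]  K=[0.3521; 0.0390]  nu=[0.7803]  x^+=[-0.0625, 0.8573]  P^+=[0.2044 0.0921; 0.0921 1.7472]
step 4: x^-=[0.0092, 0.8955]  P^-=[0.2896 0.1918; 0.1918 2.1038]  S=[0.8477]  K=[0.3326; 0.1270]  nu=[3.6066]  x^+=[1.2089, 1.3535]  P^+=[0.1958 0.1560; 0.1560 2.0902]
step 5: x^-=[1.2568, 1.1524]  P^-=[0.2938 0.2832; 0.2832 2.4410]  S=[0.8451]  K=[0.3343; 0.2195]  nu=[-2.8807]  x^+=[0.2938, 0.5200]  P^+=[0.1994 0.2211; 0.2211 2.4003]

x_post = [0.2938, 0.5200]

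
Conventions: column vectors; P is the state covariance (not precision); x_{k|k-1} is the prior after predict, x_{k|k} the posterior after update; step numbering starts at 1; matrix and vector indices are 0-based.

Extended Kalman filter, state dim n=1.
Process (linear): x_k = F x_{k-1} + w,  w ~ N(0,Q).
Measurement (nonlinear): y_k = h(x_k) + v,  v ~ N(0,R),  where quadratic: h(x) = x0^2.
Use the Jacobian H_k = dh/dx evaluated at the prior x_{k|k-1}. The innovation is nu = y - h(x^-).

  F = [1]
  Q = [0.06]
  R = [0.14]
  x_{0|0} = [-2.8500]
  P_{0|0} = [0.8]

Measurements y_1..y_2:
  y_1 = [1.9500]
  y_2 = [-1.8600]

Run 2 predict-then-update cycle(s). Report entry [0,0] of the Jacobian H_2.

H_jac[0,0] = -3.5450

step 1: x^-=[-2.8500]  P^-=[0.8600]  H_jac=[-5.7000]  S=[28.0814]  K=[-0.1746]  nu=[-6.1725]  x^+=[-1.7725]  P^+=[0.0043]
step 2: x^-=[-1.7725]  P^-=[0.0643]  H_jac=[-3.5450]  S=[0.9479]  K=[-0.2404]  nu=[-5.0018]  x^+=[-0.5700]  P^+=[0.0095]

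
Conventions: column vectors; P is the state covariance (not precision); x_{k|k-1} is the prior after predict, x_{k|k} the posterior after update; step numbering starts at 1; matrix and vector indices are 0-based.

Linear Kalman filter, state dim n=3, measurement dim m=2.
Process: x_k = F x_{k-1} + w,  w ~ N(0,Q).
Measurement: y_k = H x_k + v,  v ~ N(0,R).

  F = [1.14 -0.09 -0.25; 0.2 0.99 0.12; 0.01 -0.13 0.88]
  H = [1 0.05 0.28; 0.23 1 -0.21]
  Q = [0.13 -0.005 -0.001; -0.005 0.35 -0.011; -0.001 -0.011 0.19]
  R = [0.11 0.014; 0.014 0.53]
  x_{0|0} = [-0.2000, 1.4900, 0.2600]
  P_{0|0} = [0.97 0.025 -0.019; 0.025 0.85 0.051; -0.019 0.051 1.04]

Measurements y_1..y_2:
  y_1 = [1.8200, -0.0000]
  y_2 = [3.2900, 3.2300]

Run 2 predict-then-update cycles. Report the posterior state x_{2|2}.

x_post = [3.0268, 1.5138, -0.5473]

step 1: x^-=[-0.4271, 1.4663, 0.0331]  P^-=[1.4705 0.1222 -0.2339; 0.1222 1.2580 0.0312; -0.2339 0.0312 0.9978]  S=[1.5440 0.5225; 0.5225 1.9754]  K=[0.9079 0.0178; -0.1029 0.6749; 0.0771 -0.1379]  nu=[2.1645, -1.3611]  x^+=[1.5139, 0.3250, 0.3877]  P^+=[0.1802 -0.0765 -0.2725; -0.0765 0.4143 0.1927; -0.2725 0.1927 0.9621]
step 2: x^-=[1.5997, 0.6711, 0.3141]  P^-=[0.6074 -0.1881 -0.4760; -0.1881 0.7796 0.1555; -0.4760 0.1555 0.8934]  S=[0.5084 0.0611; 0.0611 1.2752]  K=[0.9145 -0.0034; -0.2756 0.5650; -0.4181 -0.0910]  nu=[1.5688, 2.2570]  x^+=[3.0268, 1.5138, -0.5473]  P^+=[0.1826 -0.0892 -0.2770; -0.0892 0.3529 0.1754; -0.2770 0.1754 0.7893]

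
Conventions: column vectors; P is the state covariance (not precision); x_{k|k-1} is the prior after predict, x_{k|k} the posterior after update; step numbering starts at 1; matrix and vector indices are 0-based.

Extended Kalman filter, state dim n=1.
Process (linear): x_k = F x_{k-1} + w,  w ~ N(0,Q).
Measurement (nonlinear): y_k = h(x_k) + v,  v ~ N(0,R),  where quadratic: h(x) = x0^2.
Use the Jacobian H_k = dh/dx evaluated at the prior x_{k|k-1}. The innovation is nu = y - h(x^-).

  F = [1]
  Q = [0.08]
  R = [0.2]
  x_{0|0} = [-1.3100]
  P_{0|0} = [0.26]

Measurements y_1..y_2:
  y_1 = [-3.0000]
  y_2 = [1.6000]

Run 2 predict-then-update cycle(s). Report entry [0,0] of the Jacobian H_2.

step 1: x^-=[-1.3100]  P^-=[0.3400]  H_jac=[-2.6200]  S=[2.5339]  K=[-0.3516]  nu=[-4.7161]  x^+=[0.3480]  P^+=[0.0268]
step 2: x^-=[0.3480]  P^-=[0.1068]  H_jac=[0.6959]  S=[0.2517]  K=[0.2953]  nu=[1.4789]  x^+=[0.7847]  P^+=[0.0849]

H_jac[0,0] = 0.6959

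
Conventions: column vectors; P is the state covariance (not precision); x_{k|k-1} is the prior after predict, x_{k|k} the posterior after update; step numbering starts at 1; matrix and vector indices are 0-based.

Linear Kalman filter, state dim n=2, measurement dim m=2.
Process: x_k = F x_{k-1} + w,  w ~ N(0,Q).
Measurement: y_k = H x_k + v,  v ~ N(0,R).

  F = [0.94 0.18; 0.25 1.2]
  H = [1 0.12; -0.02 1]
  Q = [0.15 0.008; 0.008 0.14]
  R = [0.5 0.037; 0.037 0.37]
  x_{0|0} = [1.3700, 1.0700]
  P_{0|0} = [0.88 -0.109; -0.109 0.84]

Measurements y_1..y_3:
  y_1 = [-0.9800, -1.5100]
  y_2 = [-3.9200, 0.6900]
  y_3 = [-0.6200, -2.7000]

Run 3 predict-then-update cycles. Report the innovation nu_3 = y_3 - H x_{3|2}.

step 1: x^-=[1.4804, 1.6265]  P^-=[0.9179 0.2684; 0.2684 1.3392]  S=[1.5016 0.4471; 0.4471 1.6988]  K=[0.6390 -0.0210; 0.0564 0.7703]  nu=[-2.6556, -3.1069]  x^+=[-0.1513, -0.9165]  P^+=[0.3160 0.0222; 0.0222 0.2875]
step 2: x^-=[-0.3072, -1.1377]  P^-=[0.4461 0.1704; 0.1704 0.5871]  S=[0.9954 0.2685; 0.2685 0.9505]  K=[0.4577 0.0406; 0.0826 0.5908]  nu=[-3.4763, 1.8215]  x^+=[-1.8244, -0.3487]  P^+=[0.2260 0.0365; 0.0365 0.2224]
step 3: x^-=[-1.7777, -0.8745]  P^-=[0.3692 0.1519; 0.1519 0.4962]  S=[0.9128 0.2407; 0.2407 0.8603]  K=[0.4104 0.0532; 0.0869 0.5490]  nu=[1.2627, -1.8611]  x^+=[-1.3584, -1.7864]  P^+=[0.2025 0.0389; 0.0389 0.2071]

innov = [1.2627, -1.8611]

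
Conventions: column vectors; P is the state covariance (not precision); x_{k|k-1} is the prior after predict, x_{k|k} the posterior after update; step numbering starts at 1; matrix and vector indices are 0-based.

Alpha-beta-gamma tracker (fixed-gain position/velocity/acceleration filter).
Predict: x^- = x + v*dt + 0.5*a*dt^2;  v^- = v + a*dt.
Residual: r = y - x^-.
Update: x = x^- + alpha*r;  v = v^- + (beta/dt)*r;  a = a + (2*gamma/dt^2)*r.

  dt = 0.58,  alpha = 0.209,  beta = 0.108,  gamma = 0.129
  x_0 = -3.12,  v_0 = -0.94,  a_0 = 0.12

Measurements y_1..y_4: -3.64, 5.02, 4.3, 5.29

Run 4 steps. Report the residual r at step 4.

resid = -0.4845

step 1: x_pred=-3.6450  r=0.0050  x^+=-3.6440  v^+=-0.8695  a^+=0.1238
step 2: x_pred=-4.1274  r=9.1474  x^+=-2.2156  v^+=0.9057  a^+=7.1394
step 3: x_pred=-0.4895  r=4.7895  x^+=0.5115  v^+=5.9384  a^+=10.8127
step 4: x_pred=5.7745  r=-0.4845  x^+=5.6732  v^+=12.1195  a^+=10.4411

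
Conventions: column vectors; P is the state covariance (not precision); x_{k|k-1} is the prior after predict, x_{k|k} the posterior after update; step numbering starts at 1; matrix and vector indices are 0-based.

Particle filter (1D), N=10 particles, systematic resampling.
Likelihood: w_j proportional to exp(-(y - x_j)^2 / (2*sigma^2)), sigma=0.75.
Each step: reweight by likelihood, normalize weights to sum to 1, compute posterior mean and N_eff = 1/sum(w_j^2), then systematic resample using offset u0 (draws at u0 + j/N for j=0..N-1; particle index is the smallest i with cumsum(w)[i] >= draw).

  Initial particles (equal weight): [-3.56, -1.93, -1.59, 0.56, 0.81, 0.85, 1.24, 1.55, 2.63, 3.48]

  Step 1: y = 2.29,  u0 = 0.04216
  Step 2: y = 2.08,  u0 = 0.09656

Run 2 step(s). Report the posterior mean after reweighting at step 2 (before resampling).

post_mean = 2.0849

step 1: w=[0.0000, 0.0000, 0.0000, 0.0275, 0.0560, 0.0622, 0.1473, 0.2413, 0.3542, 0.1115]  mean=1.9900  Neff=4.4325  idx=[4, 5, 6, 7, 7, 8, 8, 8, 8, 9]
step 2: w=[0.0409, 0.0448, 0.0917, 0.1338, 0.1338, 0.1312, 0.1312, 0.1312, 0.1312, 0.0301]  mean=2.0849  Neff=8.4973  idx=[2, 3, 3, 4, 5, 6, 6, 7, 8, 9]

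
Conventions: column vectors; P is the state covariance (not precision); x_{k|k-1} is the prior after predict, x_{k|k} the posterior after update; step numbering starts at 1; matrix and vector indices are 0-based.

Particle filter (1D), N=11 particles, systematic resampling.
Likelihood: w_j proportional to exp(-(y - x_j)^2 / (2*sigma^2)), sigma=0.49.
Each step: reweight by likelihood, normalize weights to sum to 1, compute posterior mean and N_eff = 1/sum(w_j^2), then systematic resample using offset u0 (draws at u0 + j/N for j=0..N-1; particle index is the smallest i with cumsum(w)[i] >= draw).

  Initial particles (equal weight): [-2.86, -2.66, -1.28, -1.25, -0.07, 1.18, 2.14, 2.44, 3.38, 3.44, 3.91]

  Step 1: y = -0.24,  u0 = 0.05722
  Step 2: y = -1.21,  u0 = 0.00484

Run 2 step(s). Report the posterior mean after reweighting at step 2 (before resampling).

step 1: w=[0.0000, 0.0000, 0.0890, 0.1012, 0.7971, 0.0127, 0.0000, 0.0000, 0.0000, 0.0000, 0.0000]  mean=-0.2812  Neff=1.5298  idx=[2, 3, 4, 4, 4, 4, 4, 4, 4, 4, 4]
step 2: w=[0.3825, 0.3852, 0.0258, 0.0258, 0.0258, 0.0258, 0.0258, 0.0258, 0.0258, 0.0258, 0.0258]  mean=-0.9874  Neff=3.3256  idx=[0, 0, 0, 0, 0, 1, 1, 1, 1, 4, 7]

post_mean = -0.9874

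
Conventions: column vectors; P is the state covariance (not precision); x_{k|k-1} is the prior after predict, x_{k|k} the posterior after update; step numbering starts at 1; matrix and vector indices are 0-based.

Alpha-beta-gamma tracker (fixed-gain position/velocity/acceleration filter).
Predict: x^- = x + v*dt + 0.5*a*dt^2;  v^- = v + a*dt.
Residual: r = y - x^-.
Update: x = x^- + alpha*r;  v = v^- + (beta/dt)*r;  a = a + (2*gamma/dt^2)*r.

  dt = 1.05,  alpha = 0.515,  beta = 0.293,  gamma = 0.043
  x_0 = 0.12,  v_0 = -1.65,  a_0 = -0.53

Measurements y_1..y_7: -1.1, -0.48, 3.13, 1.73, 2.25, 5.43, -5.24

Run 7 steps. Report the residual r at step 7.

resid = -12.7732

step 1: x_pred=-1.9047  r=0.8047  x^+=-1.4903  v^+=-1.9820  a^+=-0.4672
step 2: x_pred=-3.8289  r=3.3489  x^+=-2.1042  v^+=-1.5381  a^+=-0.2060
step 3: x_pred=-3.8327  r=6.9627  x^+=-0.2469  v^+=0.1886  a^+=0.3371
step 4: x_pred=0.1369  r=1.5931  x^+=0.9574  v^+=0.9871  a^+=0.4614
step 5: x_pred=2.2481  r=0.0019  x^+=2.2491  v^+=1.4721  a^+=0.4615
step 6: x_pred=4.0492  r=1.3808  x^+=4.7603  v^+=2.3420  a^+=0.5692
step 7: x_pred=7.5332  r=-12.7732  x^+=0.9550  v^+=-0.6246  a^+=-0.4271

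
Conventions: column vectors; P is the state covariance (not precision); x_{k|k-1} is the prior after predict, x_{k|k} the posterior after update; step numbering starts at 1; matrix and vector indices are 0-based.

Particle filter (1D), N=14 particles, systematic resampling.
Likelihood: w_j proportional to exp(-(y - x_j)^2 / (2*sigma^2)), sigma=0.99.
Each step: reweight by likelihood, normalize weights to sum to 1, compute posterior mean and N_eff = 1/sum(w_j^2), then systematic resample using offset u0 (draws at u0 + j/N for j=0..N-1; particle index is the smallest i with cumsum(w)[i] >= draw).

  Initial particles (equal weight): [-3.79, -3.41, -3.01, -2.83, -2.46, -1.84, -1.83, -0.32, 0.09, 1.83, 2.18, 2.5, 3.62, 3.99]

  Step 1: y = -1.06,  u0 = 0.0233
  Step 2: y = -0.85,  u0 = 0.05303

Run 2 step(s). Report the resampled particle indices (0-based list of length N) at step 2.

step 1: w=[0.0063, 0.0168, 0.0404, 0.0569, 0.1035, 0.2063, 0.2079, 0.2128, 0.1433, 0.0040, 0.0013, 0.0004, 0.0000, 0.0000]  mean=-1.4226  Neff=5.9691  idx=[2, 3, 4, 5, 5, 5, 6, 6, 6, 7, 7, 7, 8, 8]
step 2: w=[0.0115, 0.0169, 0.0332, 0.0756, 0.0756, 0.0756, 0.0763, 0.0763, 0.0763, 0.1080, 0.1080, 0.1080, 0.0794, 0.0794]  mean=-1.0897  Neff=11.9460  idx=[2, 3, 4, 5, 6, 7, 8, 9, 9, 10, 11, 11, 12, 13]

resampled_idx = [2, 3, 4, 5, 6, 7, 8, 9, 9, 10, 11, 11, 12, 13]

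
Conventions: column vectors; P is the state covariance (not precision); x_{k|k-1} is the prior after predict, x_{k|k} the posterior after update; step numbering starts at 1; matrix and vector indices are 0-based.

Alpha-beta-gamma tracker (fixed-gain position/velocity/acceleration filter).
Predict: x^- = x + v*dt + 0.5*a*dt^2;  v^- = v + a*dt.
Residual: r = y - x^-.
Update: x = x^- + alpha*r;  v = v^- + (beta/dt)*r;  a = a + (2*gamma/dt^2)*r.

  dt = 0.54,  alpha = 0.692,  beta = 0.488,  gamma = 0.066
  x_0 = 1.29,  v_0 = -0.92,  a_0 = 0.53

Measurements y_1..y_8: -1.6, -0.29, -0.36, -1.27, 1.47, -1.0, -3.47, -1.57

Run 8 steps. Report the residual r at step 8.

step 1: x_pred=0.8705  r=-2.4705  x^+=-0.8391  v^+=-2.8664  a^+=-0.5883
step 2: x_pred=-2.4727  r=2.1827  x^+=-0.9623  v^+=-1.2115  a^+=0.3997
step 3: x_pred=-1.5582  r=1.1982  x^+=-0.7291  v^+=0.0872  a^+=0.9421
step 4: x_pred=-0.5446  r=-0.7254  x^+=-1.0466  v^+=-0.0596  a^+=0.6138
step 5: x_pred=-0.9893  r=2.4593  x^+=0.7125  v^+=2.4943  a^+=1.7270
step 6: x_pred=2.3113  r=-3.3113  x^+=0.0199  v^+=0.4345  a^+=0.2281
step 7: x_pred=0.2878  r=-3.7578  x^+=-2.3126  v^+=-2.8382  a^+=-1.4729
step 8: x_pred=-4.0600  r=2.4900  x^+=-2.3369  v^+=-1.3834  a^+=-0.3458

resid = 2.4900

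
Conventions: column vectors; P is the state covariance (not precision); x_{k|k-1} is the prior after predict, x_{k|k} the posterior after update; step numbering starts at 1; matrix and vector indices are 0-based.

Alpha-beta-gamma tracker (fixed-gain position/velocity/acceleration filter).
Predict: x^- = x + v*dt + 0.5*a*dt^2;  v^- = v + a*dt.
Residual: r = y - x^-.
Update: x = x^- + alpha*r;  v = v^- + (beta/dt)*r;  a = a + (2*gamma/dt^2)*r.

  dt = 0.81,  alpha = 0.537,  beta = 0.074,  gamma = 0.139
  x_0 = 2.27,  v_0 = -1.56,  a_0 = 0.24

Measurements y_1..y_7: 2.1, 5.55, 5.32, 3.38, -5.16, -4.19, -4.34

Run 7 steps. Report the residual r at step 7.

step 1: x_pred=1.0851  r=1.0149  x^+=1.6301  v^+=-1.2729  a^+=0.6700
step 2: x_pred=0.8189  r=4.7311  x^+=3.3595  v^+=-0.2979  a^+=2.6747
step 3: x_pred=3.9956  r=1.3244  x^+=4.7068  v^+=1.9895  a^+=3.2358
step 4: x_pred=7.3798  r=-3.9998  x^+=5.2319  v^+=4.2451  a^+=1.5411
step 5: x_pred=9.1760  r=-14.3360  x^+=1.4776  v^+=4.1837  a^+=-4.5334
step 6: x_pred=3.3792  r=-7.5692  x^+=-0.6855  v^+=-0.1798  a^+=-7.7405
step 7: x_pred=-3.3704  r=-0.9696  x^+=-3.8911  v^+=-6.5383  a^+=-8.1514

resid = -0.9696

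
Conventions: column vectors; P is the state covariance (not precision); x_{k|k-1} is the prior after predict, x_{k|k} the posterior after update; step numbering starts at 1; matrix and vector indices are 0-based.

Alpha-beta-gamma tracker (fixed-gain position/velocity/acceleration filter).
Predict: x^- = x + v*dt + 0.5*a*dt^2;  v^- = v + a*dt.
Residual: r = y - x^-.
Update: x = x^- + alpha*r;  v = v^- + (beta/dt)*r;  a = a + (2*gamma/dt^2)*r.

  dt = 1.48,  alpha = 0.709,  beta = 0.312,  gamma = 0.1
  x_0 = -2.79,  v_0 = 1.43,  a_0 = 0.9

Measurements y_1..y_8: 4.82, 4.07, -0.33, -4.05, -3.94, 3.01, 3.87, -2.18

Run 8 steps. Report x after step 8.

x_post = -1.5641

step 1: x_pred=0.3121  r=4.5079  x^+=3.5082  v^+=3.7123  a^+=1.3116
step 2: x_pred=10.4389  r=-6.3689  x^+=5.9233  v^+=4.3109  a^+=0.7301
step 3: x_pred=13.1030  r=-13.4330  x^+=3.5790  v^+=2.5596  a^+=-0.4965
step 4: x_pred=6.8234  r=-10.8734  x^+=-0.8858  v^+=-0.4674  a^+=-1.4893
step 5: x_pred=-3.2087  r=-0.7313  x^+=-3.7272  v^+=-2.8257  a^+=-1.5561
step 6: x_pred=-9.6135  r=12.6235  x^+=-0.6634  v^+=-2.4675  a^+=-0.4034
step 7: x_pred=-4.7572  r=8.6272  x^+=1.3595  v^+=-1.2459  a^+=0.3843
step 8: x_pred=-0.0636  r=-2.1164  x^+=-1.5641  v^+=-1.1233  a^+=0.1910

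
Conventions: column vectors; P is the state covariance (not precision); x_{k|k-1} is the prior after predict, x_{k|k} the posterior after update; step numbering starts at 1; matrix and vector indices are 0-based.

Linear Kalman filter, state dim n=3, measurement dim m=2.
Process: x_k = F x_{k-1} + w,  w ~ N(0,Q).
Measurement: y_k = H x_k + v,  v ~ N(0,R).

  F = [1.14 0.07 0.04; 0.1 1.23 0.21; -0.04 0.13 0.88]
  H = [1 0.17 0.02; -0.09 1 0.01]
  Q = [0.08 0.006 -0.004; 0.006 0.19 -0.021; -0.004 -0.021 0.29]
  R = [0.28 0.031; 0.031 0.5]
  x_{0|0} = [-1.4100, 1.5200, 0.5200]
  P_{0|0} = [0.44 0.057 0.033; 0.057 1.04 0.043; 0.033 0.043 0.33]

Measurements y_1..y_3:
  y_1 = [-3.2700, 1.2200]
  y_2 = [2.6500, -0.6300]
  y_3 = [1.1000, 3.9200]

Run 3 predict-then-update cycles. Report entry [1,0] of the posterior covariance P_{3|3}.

P_post[1,0] = 0.0027

step 1: x^-=[-1.4802, 1.8378, 0.7116]  P^-=[0.6698 0.2396 0.0412; 0.2396 1.8200 0.2528; 0.0412 0.2528 0.5708]  S=[1.0874 0.5220; 0.5220 2.2873]  K=[0.6923 -0.0794; 0.1477 0.7536; 0.0387 0.1026]  nu=[-2.1165, -0.7581]  x^+=[-2.8851, 0.9538, 0.5519]  P^+=[0.1916 -0.0009 -0.0047; -0.0009 0.3809 0.0466; -0.0047 0.0466 0.5409]
step 2: x^-=[-3.2002, 1.0005, 0.7251]  P^-=[0.3314 0.0657 0.0080; 0.0657 0.8156 0.1905; 0.0080 0.1905 0.7266]  S=[0.6593 0.2088; 0.2088 1.3104]  K=[0.5384 -0.0584; 0.1259 0.5993; 0.0376 0.1444]  nu=[5.6656, -1.9258]  x^+=[-0.0372, 0.5594, 0.6599]  P^+=[0.1490 0.0010 -0.0101; 0.0010 0.3030 0.0655; -0.0101 0.0655 0.6961]
step 3: x^-=[0.0232, 0.8230, 0.6549]  P^-=[0.2758 0.0581 0.0109; 0.0581 0.7143 0.2273; 0.0109 0.2273 0.8501]  S=[0.5985 0.1900; 0.1900 1.2107]  K=[0.4935 -0.0499; 0.1273 0.5676; 0.0522 0.1858]  nu=[0.9238, 3.0926]  x^+=[0.3248, 2.6958, 1.2778]  P^+=[0.1364 0.0027 -0.0102; 0.0027 0.2871 0.0856; -0.0102 0.0856 0.8030]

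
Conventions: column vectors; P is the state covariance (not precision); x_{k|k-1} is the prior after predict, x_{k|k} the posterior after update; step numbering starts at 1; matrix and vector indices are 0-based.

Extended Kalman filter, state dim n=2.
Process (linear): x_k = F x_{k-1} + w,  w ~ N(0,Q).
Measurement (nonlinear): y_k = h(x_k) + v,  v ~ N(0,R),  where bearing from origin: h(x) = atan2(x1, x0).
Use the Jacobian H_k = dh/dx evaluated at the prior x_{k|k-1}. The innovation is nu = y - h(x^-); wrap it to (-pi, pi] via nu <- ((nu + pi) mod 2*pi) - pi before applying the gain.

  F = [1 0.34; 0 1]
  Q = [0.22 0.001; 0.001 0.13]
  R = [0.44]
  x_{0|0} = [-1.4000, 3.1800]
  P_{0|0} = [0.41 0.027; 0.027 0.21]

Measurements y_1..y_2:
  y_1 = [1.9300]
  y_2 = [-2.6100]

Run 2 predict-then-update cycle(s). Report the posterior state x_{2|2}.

step 1: x^-=[-0.3188, 3.1800]  P^-=[0.6726 0.0994; 0.0994 0.3400]  H_jac=[-0.3113 -0.0312]  S=[0.5075]  K=[-0.4188; -0.0819]  nu=[0.2593]  x^+=[-0.4274, 3.1588]  P^+=[0.5836 0.0820; 0.0820 0.3366]
step 2: x^-=[0.6466, 3.1588]  P^-=[0.8983 0.1974; 0.1974 0.4666]  H_jac=[-0.3038 0.0622]  S=[0.5173]  K=[-0.5039; -0.0599]  nu=[2.3043]  x^+=[-0.5146, 3.0208]  P^+=[0.7669 0.1818; 0.1818 0.4647]

x_post = [-0.5146, 3.0208]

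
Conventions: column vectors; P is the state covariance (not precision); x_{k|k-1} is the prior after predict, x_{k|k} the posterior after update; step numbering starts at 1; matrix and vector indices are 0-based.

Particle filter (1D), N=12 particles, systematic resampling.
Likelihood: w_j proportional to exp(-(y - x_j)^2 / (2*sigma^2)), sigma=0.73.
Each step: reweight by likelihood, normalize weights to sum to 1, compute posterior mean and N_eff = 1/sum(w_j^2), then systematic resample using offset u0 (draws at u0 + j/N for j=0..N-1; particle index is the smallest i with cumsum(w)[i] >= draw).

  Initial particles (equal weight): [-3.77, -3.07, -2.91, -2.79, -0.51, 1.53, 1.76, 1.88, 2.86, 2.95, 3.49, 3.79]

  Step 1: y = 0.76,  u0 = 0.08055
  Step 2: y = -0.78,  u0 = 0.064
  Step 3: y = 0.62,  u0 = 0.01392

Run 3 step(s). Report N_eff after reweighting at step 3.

N_eff = 11.7736

step 1: w=[0.0000, 0.0000, 0.0000, 0.0000, 0.1447, 0.3769, 0.2572, 0.2026, 0.0105, 0.0073, 0.0006, 0.0001]  mean=1.3906  Neff=3.6985  idx=[4, 5, 5, 5, 5, 5, 6, 6, 6, 7, 7, 9]
step 2: w=[0.9558, 0.0069, 0.0069, 0.0069, 0.0069, 0.0069, 0.0024, 0.0024, 0.0024, 0.0013, 0.0013, 0.0000]  mean=-0.4173  Neff=1.0942  idx=[0, 0, 0, 0, 0, 0, 0, 0, 0, 0, 0, 4]
step 3: w=[0.0798, 0.0798, 0.0798, 0.0798, 0.0798, 0.0798, 0.0798, 0.0798, 0.0798, 0.0798, 0.0798, 0.1217]  mean=-0.2618  Neff=11.7736  idx=[0, 1, 2, 3, 4, 5, 6, 7, 8, 9, 10, 11]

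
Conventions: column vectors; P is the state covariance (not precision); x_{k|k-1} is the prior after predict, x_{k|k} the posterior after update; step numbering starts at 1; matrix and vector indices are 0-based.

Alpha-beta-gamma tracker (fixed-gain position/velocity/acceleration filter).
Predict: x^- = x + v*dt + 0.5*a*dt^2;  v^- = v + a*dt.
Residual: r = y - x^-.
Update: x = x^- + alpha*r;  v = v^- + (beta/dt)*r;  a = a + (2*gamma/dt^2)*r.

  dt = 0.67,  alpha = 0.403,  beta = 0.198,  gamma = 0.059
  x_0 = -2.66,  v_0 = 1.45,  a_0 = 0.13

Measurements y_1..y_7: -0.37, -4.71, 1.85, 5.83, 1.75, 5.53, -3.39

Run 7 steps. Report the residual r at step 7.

resid = -11.1149

step 1: x_pred=-1.6593  r=1.2893  x^+=-1.1397  v^+=1.9181  a^+=0.4689
step 2: x_pred=0.2507  r=-4.9607  x^+=-1.7485  v^+=0.7663  a^+=-0.8351
step 3: x_pred=-1.4225  r=3.2725  x^+=-0.1037  v^+=1.1739  a^+=0.0252
step 4: x_pred=0.6885  r=5.1415  x^+=2.7605  v^+=2.7102  a^+=1.3767
step 5: x_pred=4.8853  r=-3.1353  x^+=3.6218  v^+=2.7060  a^+=0.5525
step 6: x_pred=5.5588  r=-0.0288  x^+=5.5472  v^+=3.0677  a^+=0.5449
step 7: x_pred=7.7249  r=-11.1149  x^+=3.2456  v^+=0.1481  a^+=-2.3768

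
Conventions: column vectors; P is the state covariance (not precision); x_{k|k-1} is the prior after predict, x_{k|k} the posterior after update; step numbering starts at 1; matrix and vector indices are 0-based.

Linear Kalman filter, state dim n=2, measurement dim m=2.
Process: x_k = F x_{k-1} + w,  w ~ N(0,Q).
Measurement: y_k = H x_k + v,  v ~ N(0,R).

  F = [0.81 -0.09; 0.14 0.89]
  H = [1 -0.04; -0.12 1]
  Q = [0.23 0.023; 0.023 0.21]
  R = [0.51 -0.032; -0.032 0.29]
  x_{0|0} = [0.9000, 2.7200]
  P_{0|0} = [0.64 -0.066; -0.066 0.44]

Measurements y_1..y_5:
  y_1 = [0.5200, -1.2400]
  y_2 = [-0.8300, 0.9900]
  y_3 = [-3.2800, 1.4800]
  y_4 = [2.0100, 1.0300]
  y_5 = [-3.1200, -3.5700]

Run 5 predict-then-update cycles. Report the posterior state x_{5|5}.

x_post = [-1.4359, -1.7575]

step 1: x^-=[0.4842, 2.5468]  P^-=[0.6631 0.0136; 0.0136 0.5546]  S=[1.1729 -0.1201; -0.1201 0.8509]  K=[0.5651 0.0022; 0.0601 0.6584]  nu=[0.1377, -3.7287]  x^+=[0.5537, 0.1002]  P^+=[0.2888 0.0172; 0.0172 0.1911]
step 2: x^-=[0.4395, 0.1667]  P^-=[0.4185 0.0526; 0.0526 0.3713]  S=[0.9249 -0.0442; -0.0442 0.6547]  K=[0.4519 0.0342; 0.0677 0.5621]  nu=[-1.2628, 0.8760]  x^+=[-0.1012, 0.5736]  P^+=[0.2303 0.0231; 0.0231 0.1636]
step 3: x^-=[-0.1336, 0.4963]  P^-=[0.3790 0.0524; 0.0524 0.3499]  S=[0.8854 -0.0389; -0.0389 0.6327]  K=[0.4274 0.0371; 0.0674 0.5471]  nu=[-3.1266, 0.9676]  x^+=[-1.4338, 0.8152]  P^+=[0.2177 0.0232; 0.0232 0.1593]
step 4: x^-=[-1.2348, 0.5248]  P^-=[0.3707 0.0514; 0.0514 0.3462]  S=[0.8772 -0.0387; -0.0387 0.6292]  K=[0.4219 0.0369; 0.0668 0.5445]  nu=[3.2658, 0.3571]  x^+=[0.1563, 0.9374]  P^+=[0.2149 0.0230; 0.0230 0.1585]
step 5: x^-=[0.0423, 0.8562]  P^-=[0.3689 0.0510; 0.0510 0.3455]  S=[0.8754 -0.0389; -0.0389 0.6286]  K=[0.4207 0.0367; 0.0666 0.5441]  nu=[-3.1280, -4.4211]  x^+=[-1.4359, -1.7575]  P^+=[0.2143 0.0229; 0.0229 0.1584]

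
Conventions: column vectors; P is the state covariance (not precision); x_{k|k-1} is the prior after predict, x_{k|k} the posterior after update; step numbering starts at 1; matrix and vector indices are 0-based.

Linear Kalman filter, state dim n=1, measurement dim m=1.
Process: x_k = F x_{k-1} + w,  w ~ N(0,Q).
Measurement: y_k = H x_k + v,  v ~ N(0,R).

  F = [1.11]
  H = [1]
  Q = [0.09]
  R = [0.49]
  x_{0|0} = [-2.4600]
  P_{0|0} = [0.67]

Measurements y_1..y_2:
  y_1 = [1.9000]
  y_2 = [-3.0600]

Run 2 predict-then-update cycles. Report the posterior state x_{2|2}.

step 1: x^-=[-2.7306]  P^-=[0.9155]  S=[1.4055]  K=[0.6514]  nu=[4.6306]  x^+=[0.2856]  P^+=[0.3192]
step 2: x^-=[0.3171]  P^-=[0.4833]  S=[0.9733]  K=[0.4965]  nu=[-3.3771]  x^+=[-1.3598]  P^+=[0.2433]

x_post = [-1.3598]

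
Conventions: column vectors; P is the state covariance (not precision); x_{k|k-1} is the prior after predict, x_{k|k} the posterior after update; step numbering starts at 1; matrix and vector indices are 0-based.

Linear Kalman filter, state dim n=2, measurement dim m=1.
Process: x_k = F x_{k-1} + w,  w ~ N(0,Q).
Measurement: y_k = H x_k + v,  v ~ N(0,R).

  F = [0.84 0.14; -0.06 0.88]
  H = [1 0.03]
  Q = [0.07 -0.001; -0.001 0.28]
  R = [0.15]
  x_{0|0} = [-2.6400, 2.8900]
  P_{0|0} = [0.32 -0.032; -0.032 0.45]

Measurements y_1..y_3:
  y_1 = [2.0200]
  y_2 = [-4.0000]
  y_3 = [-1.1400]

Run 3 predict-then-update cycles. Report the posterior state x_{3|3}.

x_post = [-1.1582, 1.0571]

step 1: x^-=[-1.8130, 2.7016]  P^-=[0.2971 0.0149; 0.0149 0.6330]  S=[0.4486]  K=[0.6633; 0.0756]  nu=[3.7520]  x^+=[0.6757, 2.9853]  P^+=[0.0997 -0.0076; -0.0076 0.6304]
step 2: x^-=[0.9856, 2.5865]  P^-=[0.1509 0.0661; 0.0661 0.7694]  S=[0.3056]  K=[0.5004; 0.2919]  nu=[-5.0632]  x^+=[-1.5481, 1.1088]  P^+=[0.0744 0.0215; 0.0215 0.7433]
step 3: x^-=[-1.1452, 1.0686]  P^-=[0.1421 0.1025; 0.1025 0.8536]  S=[0.2990]  K=[0.4856; 0.4285]  nu=[-0.0269]  x^+=[-1.1582, 1.0571]  P^+=[0.0716 0.0403; 0.0403 0.7987]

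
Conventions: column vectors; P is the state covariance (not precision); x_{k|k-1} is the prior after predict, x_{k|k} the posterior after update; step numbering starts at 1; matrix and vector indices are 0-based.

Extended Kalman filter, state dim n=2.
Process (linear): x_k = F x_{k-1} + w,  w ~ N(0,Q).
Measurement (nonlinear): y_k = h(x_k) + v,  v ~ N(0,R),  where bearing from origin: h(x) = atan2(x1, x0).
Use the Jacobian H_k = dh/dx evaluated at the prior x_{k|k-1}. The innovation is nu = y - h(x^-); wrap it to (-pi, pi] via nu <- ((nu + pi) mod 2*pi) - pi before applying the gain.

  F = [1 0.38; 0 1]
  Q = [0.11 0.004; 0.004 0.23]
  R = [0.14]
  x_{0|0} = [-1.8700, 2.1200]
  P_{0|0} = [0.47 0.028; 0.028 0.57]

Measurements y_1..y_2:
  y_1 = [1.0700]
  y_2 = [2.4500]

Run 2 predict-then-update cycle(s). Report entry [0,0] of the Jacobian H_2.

step 1: x^-=[-1.0644, 2.1200]  P^-=[0.6836 0.2486; 0.2486 0.8000]  H_jac=[-0.3767 -0.1891]  S=[0.3011]  K=[-1.0116; -0.8137]  nu=[-0.9661]  x^+=[-0.0871, 2.9061]  P^+=[0.3755 0.0008; 0.0008 0.6007]
step 2: x^-=[1.0172, 2.9061]  P^-=[0.5729 0.2330; 0.2330 0.8307]  H_jac=[-0.3065 0.1073]  S=[0.1881]  K=[-0.8008; 0.0941]  nu=[1.2159]  x^+=[0.0435, 3.0205]  P^+=[0.4523 0.2472; 0.2472 0.8290]

H_jac[0,0] = -0.3065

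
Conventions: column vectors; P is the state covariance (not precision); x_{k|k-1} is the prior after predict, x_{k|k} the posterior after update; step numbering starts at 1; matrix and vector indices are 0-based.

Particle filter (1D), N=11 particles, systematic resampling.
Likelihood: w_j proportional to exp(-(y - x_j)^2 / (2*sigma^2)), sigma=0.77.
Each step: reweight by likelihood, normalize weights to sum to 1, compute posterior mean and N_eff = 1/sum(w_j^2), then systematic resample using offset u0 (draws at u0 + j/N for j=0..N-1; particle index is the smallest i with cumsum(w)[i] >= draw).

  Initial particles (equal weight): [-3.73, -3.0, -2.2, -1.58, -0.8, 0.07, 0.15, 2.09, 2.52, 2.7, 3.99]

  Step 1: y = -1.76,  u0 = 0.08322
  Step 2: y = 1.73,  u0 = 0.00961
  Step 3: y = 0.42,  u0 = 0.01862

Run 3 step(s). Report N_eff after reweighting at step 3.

step 1: w=[0.0140, 0.1013, 0.3147, 0.3605, 0.1703, 0.0220, 0.0171, 0.0000, 0.0000, 0.0000, 0.0000]  mean=-1.7505  Neff=3.7137  idx=[1, 2, 2, 2, 3, 3, 3, 3, 4, 4, 6]
step 2: w=[0.0000, 0.0000, 0.0000, 0.0000, 0.0007, 0.0007, 0.0007, 0.0007, 0.0345, 0.0345, 0.9280]  mean=0.0793  Neff=1.1579  idx=[8, 10, 10, 10, 10, 10, 10, 10, 10, 10, 10]
step 3: w=[0.0294, 0.0971, 0.0971, 0.0971, 0.0971, 0.0971, 0.0971, 0.0971, 0.0971, 0.0971, 0.0971]  mean=0.1221  Neff=10.5187  idx=[0, 1, 2, 3, 4, 5, 6, 7, 8, 9, 10]

N_eff = 10.5187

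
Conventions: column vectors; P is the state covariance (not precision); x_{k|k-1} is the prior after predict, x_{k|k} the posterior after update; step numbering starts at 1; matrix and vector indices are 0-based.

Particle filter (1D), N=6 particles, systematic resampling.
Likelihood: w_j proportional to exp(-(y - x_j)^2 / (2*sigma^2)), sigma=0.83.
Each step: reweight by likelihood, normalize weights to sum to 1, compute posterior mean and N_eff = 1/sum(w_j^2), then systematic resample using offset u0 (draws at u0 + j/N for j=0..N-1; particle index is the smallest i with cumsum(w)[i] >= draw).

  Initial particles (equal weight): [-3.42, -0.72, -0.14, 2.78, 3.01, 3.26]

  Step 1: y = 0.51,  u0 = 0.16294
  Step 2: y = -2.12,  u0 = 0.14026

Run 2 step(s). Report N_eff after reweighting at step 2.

step 1: w=[0.0000, 0.3010, 0.6642, 0.0214, 0.0097, 0.0037]  mean=-0.2089  Neff=1.8788  idx=[1, 2, 2, 2, 2, 5]
step 2: w=[0.5091, 0.1227, 0.1227, 0.1227, 0.1227, 0.0000]  mean=-0.4353  Neff=3.1303  idx=[0, 0, 0, 2, 3, 4]

N_eff = 3.1303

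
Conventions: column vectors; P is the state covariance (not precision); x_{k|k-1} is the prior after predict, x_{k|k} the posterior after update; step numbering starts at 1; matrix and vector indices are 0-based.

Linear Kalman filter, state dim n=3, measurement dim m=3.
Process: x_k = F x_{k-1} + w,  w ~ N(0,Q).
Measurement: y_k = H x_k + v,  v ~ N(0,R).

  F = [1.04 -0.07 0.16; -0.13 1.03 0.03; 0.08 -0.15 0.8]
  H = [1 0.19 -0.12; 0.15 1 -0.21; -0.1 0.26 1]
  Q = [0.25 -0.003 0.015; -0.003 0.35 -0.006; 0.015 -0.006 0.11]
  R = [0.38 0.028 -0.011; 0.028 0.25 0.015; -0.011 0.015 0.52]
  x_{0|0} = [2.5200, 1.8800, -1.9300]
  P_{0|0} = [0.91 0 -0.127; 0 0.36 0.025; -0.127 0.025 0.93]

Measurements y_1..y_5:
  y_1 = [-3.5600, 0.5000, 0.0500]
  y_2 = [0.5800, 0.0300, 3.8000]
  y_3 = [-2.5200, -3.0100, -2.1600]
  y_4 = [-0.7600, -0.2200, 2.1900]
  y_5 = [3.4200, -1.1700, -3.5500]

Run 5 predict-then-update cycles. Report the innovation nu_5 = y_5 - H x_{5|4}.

step 1: x^-=[2.1804, 1.5509, -1.6244]  P^-=[1.2170 -0.1448 0.1042; -0.1448 0.7507 -0.0154; 0.1042 -0.0154 0.6969]  S=[1.5548 0.2005 -0.1111; 0.2005 1.0152 0.0577; -0.1111 0.0577 1.2585]  K=[0.7772 -0.1396 0.0312; -0.0865 0.7318 0.1132; 0.0758 -0.1906 0.5577]  nu=[-6.2300, -1.7191, 1.4892]  x^+=[-2.3752, 1.0002, -0.9385]  P^+=[0.3061 -0.0484 0.0488; -0.0484 0.1928 0.0158; 0.0488 0.0158 0.2871]
step 2: x^-=[-2.6904, 1.3109, -1.0909]  P^-=[0.6123 -0.1061 0.1270; -0.1061 0.5735 -0.0290; 0.1270 -0.0290 0.3036]  S=[0.9479 0.1031 0.0180; 0.1031 0.8231 0.0919; 0.0180 0.0919 0.8336]  K=[0.6222 -0.1328 0.0470; -0.0692 0.6843 0.0828; 0.0984 -0.1414 0.3534]  nu=[2.8905, -1.1064, 4.2810]  x^+=[-0.5438, 0.7083, 0.8630]  P^+=[0.2462 -0.0413 0.0510; -0.0413 0.1774 0.0039; 0.0510 0.0039 0.1847]
step 3: x^-=[-0.4771, 0.8261, 0.5406]  P^-=[0.5447 -0.0916 0.1104; -0.0916 0.5534 -0.0378; 0.1104 -0.0378 0.2404]  S=[0.8886 0.1075 0.0167; 0.1075 0.8077 0.0890; 0.0167 0.0890 0.7663]  K=[0.5928 -0.1247 0.0435; -0.0632 0.6783 0.0730; 0.0943 -0.1344 0.3000]  nu=[-2.1350, -3.6510, -2.9631]  x^+=[-1.4162, -1.7321, -0.0592]  P^+=[0.2345 -0.0391 0.0478; -0.0391 0.1747 -0.0005; 0.0478 -0.0005 0.1579]
step 4: x^-=[-1.3611, -1.6017, 0.0992]  P^-=[0.5301 -0.0883 0.1033; -0.0883 0.5495 -0.0409; 0.1033 -0.0409 0.2236]  S=[0.8767 0.1097 0.0131; 0.1097 0.8054 0.0874; 0.0131 0.0874 0.7488]  K=[0.5861 -0.1221 0.0405; -0.0618 0.6772 0.0701; 0.0908 -0.1330 0.2846]  nu=[0.9173, 1.6067, 2.3712]  x^+=[-0.9236, -0.4042, 0.6436]  P^+=[0.2317 -0.0386 0.0460; -0.0386 0.1740 -0.0018; 0.0460 -0.0018 0.1501]
step 5: x^-=[-0.8292, -0.2769, 0.5016]  P^-=[0.5263 -0.0877 0.1006; -0.0877 0.5485 -0.0418; 0.1006 -0.0418 0.2187]  S=[0.8737 0.1103 0.0112; 0.1103 0.8050 0.0868; 0.0112 0.0868 0.7438]  K=[0.5843 -0.1213 0.0391; -0.0616 0.6770 0.0692; 0.0891 -0.1327 0.2801]  nu=[4.3620, -0.6634, -4.0625]  x^+=[1.6409, -1.2762, -0.1595]  P^+=[0.2310 -0.0385 0.0452; -0.0385 0.1739 -0.0022; 0.0452 -0.0022 0.1478]

innov = [4.3620, -0.6634, -4.0625]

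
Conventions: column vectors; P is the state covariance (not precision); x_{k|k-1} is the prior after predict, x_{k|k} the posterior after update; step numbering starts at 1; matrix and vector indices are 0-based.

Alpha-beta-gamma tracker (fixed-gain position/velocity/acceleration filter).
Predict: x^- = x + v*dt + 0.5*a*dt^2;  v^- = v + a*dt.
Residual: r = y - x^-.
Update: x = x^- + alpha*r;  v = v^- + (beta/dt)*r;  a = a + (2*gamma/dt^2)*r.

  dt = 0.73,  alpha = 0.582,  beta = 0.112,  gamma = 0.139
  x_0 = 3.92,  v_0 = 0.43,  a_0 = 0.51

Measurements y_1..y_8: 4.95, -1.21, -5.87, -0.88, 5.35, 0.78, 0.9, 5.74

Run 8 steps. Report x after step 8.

step 1: x_pred=4.3698  r=0.5802  x^+=4.7075  v^+=0.8913  a^+=0.8127
step 2: x_pred=5.5747  r=-6.7847  x^+=1.6260  v^+=0.4436  a^+=-2.7267
step 3: x_pred=1.2233  r=-7.0933  x^+=-2.9050  v^+=-2.6351  a^+=-6.4271
step 4: x_pred=-6.5412  r=5.6612  x^+=-3.2464  v^+=-6.4584  a^+=-3.4738
step 5: x_pred=-8.8866  r=14.2366  x^+=-0.6009  v^+=-6.8100  a^+=3.9530
step 6: x_pred=-4.5189  r=5.2989  x^+=-1.4350  v^+=-3.1113  a^+=6.7173
step 7: x_pred=-1.9164  r=2.8164  x^+=-0.2773  v^+=2.2244  a^+=8.1866
step 8: x_pred=3.5279  r=2.2121  x^+=4.8153  v^+=8.5400  a^+=9.3406

x_post = 4.8153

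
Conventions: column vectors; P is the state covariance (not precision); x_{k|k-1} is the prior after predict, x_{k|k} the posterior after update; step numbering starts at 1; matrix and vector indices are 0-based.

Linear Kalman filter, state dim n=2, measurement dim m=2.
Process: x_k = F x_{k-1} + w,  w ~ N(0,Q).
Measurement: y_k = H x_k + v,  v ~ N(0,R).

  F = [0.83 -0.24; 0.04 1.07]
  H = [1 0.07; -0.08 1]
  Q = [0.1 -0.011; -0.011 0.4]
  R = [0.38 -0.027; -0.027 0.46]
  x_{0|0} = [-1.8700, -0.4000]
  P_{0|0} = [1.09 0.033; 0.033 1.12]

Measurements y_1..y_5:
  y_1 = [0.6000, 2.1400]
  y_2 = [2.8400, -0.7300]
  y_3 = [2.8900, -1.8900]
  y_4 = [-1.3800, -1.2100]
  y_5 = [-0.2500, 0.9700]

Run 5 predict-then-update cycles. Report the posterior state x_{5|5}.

step 1: x^-=[-1.4561, -0.5028]  P^-=[0.9023 -0.2334; -0.2334 1.6869]  S=[1.2579 -0.2132; -0.2132 2.1900]  K=[0.6921 -0.0722; 0.0410 0.7828]  nu=[2.0913, 2.5263]  x^+=[-0.1911, 1.5605]  P^+=[0.2671 -0.0305; -0.0305 0.3565]
step 2: x^-=[-0.5331, 1.6620]  P^-=[0.3167 -0.1205; -0.1205 0.8060]  S=[0.6838 -0.1157; -0.1157 1.2873]  K=[0.4383 -0.0739; 0.0137 0.6348]  nu=[3.2568, -2.4347]  x^+=[1.0742, 0.1612]  P^+=[0.1708 -0.0322; -0.0322 0.2891]
step 3: x^-=[0.8529, 0.2154]  P^-=[0.2471 -0.1078; -0.1078 0.7285]  S=[0.6156 -0.1030; -0.1030 1.2073]  K=[0.3769 -0.0735; 0.0100 0.6114]  nu=[2.0220, -2.0372]  x^+=[1.7648, -1.0099]  P^+=[0.1475 -0.0322; -0.0322 0.2784]
step 4: x^-=[1.7071, -1.0100]  P^-=[0.2304 -0.1059; -0.1059 0.7162]  S=[0.5991 -0.1006; -0.1006 1.1946]  K=[0.3599 -0.0738; 0.0089 0.6074]  nu=[-3.0164, -0.0634]  x^+=[0.6263, -1.0754]  P^+=[0.1410 -0.0324; -0.0324 0.2766]
step 5: x^-=[0.7779, -1.1257]  P^-=[0.2260 -0.1058; -0.1058 0.7141]  S=[0.5947 -0.1003; -0.1003 1.1925]  K=[0.3551 -0.0740; 0.0085 0.6066]  nu=[-0.9491, 2.1579]  x^+=[0.2812, 0.1754]  P^+=[0.1392 -0.0325; -0.0325 0.2762]

x_post = [0.2812, 0.1754]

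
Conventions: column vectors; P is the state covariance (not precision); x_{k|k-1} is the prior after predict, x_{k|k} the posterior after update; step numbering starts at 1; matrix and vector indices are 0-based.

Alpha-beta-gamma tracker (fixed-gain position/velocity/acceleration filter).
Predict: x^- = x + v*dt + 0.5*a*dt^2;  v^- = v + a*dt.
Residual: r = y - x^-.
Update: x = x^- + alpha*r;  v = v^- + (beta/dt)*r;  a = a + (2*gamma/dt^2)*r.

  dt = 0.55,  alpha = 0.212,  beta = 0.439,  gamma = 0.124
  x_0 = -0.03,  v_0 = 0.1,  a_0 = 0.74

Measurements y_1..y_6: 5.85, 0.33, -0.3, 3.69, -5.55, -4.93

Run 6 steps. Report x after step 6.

x_post = -7.0765

step 1: x_pred=0.1369  r=5.7131  x^+=1.3481  v^+=5.0671  a^+=5.4238
step 2: x_pred=4.9553  r=-4.6253  x^+=3.9748  v^+=4.3583  a^+=1.6318
step 3: x_pred=6.6186  r=-6.9186  x^+=5.1519  v^+=-0.2666  a^+=-4.0404
step 4: x_pred=4.3942  r=-0.7042  x^+=4.2449  v^+=-3.0508  a^+=-4.6177
step 5: x_pred=1.8685  r=-7.4185  x^+=0.2958  v^+=-11.5119  a^+=-10.6996
step 6: x_pred=-7.6540  r=2.7240  x^+=-7.0765  v^+=-15.2224  a^+=-8.4664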